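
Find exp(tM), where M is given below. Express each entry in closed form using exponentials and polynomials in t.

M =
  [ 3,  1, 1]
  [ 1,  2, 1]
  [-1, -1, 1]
e^{tM} =
  [t^2*exp(2*t)/2 + t*exp(2*t) + exp(2*t), t*exp(2*t), t^2*exp(2*t)/2 + t*exp(2*t)]
  [t*exp(2*t), exp(2*t), t*exp(2*t)]
  [-t^2*exp(2*t)/2 - t*exp(2*t), -t*exp(2*t), -t^2*exp(2*t)/2 - t*exp(2*t) + exp(2*t)]

Strategy: write M = P · J · P⁻¹ where J is a Jordan canonical form, so e^{tM} = P · e^{tJ} · P⁻¹, and e^{tJ} can be computed block-by-block.

M has Jordan form
J =
  [2, 1, 0]
  [0, 2, 1]
  [0, 0, 2]
(up to reordering of blocks).

Per-block formulas:
  For a 3×3 Jordan block J_3(2): exp(t · J_3(2)) = e^(2t)·(I + t·N + (t^2/2)·N^2), where N is the 3×3 nilpotent shift.

After assembling e^{tJ} and conjugating by P, we get:

e^{tM} =
  [t^2*exp(2*t)/2 + t*exp(2*t) + exp(2*t), t*exp(2*t), t^2*exp(2*t)/2 + t*exp(2*t)]
  [t*exp(2*t), exp(2*t), t*exp(2*t)]
  [-t^2*exp(2*t)/2 - t*exp(2*t), -t*exp(2*t), -t^2*exp(2*t)/2 - t*exp(2*t) + exp(2*t)]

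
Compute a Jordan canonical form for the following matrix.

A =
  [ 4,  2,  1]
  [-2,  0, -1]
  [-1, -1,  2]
J_3(2)

The characteristic polynomial is
  det(x·I − A) = x^3 - 6*x^2 + 12*x - 8 = (x - 2)^3

Eigenvalues and multiplicities (the geometric multiplicity of λ is n − rank(A − λI), which equals the number of Jordan blocks for λ):
  λ = 2: algebraic multiplicity = 3, geometric multiplicity = 1

Determining the block sizes for each eigenvalue:
  λ = 2: one block (gm = 1), so the single block has size am = 3 → block sizes [3]

Assembling the blocks gives a Jordan form
J =
  [2, 1, 0]
  [0, 2, 1]
  [0, 0, 2]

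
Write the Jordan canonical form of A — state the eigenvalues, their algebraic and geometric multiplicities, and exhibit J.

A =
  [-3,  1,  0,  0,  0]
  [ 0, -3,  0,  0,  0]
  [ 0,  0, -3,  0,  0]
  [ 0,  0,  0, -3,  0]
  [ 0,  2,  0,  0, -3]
J_2(-3) ⊕ J_1(-3) ⊕ J_1(-3) ⊕ J_1(-3)

The characteristic polynomial is
  det(x·I − A) = x^5 + 15*x^4 + 90*x^3 + 270*x^2 + 405*x + 243 = (x + 3)^5

Eigenvalues and multiplicities (the geometric multiplicity of λ is n − rank(A − λI), which equals the number of Jordan blocks for λ):
  λ = -3: algebraic multiplicity = 5, geometric multiplicity = 4

Determining the block sizes for each eigenvalue:
  λ = -3: 4 blocks summing to 5 forces exactly one block of size 2 and the rest size 1 → block sizes [2, 1, 1, 1]

Assembling the blocks gives a Jordan form
J =
  [-3,  1,  0,  0,  0]
  [ 0, -3,  0,  0,  0]
  [ 0,  0, -3,  0,  0]
  [ 0,  0,  0, -3,  0]
  [ 0,  0,  0,  0, -3]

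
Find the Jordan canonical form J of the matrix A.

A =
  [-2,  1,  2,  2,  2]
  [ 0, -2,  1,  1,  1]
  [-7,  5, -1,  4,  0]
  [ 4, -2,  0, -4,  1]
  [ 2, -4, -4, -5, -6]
J_3(-3) ⊕ J_2(-3)

The characteristic polynomial is
  det(x·I − A) = x^5 + 15*x^4 + 90*x^3 + 270*x^2 + 405*x + 243 = (x + 3)^5

Eigenvalues and multiplicities (the geometric multiplicity of λ is n − rank(A − λI), which equals the number of Jordan blocks for λ):
  λ = -3: algebraic multiplicity = 5, geometric multiplicity = 2

Determining the block sizes for each eigenvalue:
  λ = -3: with am = 5 and gm = 2, the partition is not yet determined (e.g. several partitions of 5 into 2 parts exist). Let N = A − (-3)·I. Computing rank(N^1) = 3, rank(N^2) = 1, rank(N^3) = 0; the number of blocks of size ≥ j is rank(N^{j−1}) − rank(N^j), giving [2, 2, 1]. So we have 1 block(s) of size 3, 1 block(s) of size 2 → block sizes [3, 2]

Assembling the blocks gives a Jordan form
J =
  [-3,  1,  0,  0,  0]
  [ 0, -3,  1,  0,  0]
  [ 0,  0, -3,  0,  0]
  [ 0,  0,  0, -3,  1]
  [ 0,  0,  0,  0, -3]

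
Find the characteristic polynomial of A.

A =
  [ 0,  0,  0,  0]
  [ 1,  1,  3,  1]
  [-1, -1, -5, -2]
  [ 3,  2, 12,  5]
x^4 - x^3

Expanding det(x·I − A) (e.g. by cofactor expansion or by noting that A is similar to its Jordan form J, which has the same characteristic polynomial as A) gives
  χ_A(x) = x^4 - x^3
which factors as x^3*(x - 1). The eigenvalues (with algebraic multiplicities) are λ = 0 with multiplicity 3, λ = 1 with multiplicity 1.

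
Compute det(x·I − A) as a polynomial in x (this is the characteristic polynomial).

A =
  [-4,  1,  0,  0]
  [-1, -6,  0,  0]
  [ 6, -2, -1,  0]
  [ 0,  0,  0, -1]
x^4 + 12*x^3 + 46*x^2 + 60*x + 25

Expanding det(x·I − A) (e.g. by cofactor expansion or by noting that A is similar to its Jordan form J, which has the same characteristic polynomial as A) gives
  χ_A(x) = x^4 + 12*x^3 + 46*x^2 + 60*x + 25
which factors as (x + 1)^2*(x + 5)^2. The eigenvalues (with algebraic multiplicities) are λ = -5 with multiplicity 2, λ = -1 with multiplicity 2.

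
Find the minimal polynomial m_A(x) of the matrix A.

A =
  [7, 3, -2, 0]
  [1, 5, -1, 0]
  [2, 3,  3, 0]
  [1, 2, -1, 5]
x^3 - 15*x^2 + 75*x - 125

The characteristic polynomial is χ_A(x) = (x - 5)^4, so the eigenvalues are known. The minimal polynomial is
  m_A(x) = Π_λ (x − λ)^{k_λ}
where k_λ is the size of the *largest* Jordan block for λ (equivalently, the smallest k with (A − λI)^k v = 0 for every generalised eigenvector v of λ).

  λ = 5: largest Jordan block has size 3, contributing (x − 5)^3

So m_A(x) = (x - 5)^3 = x^3 - 15*x^2 + 75*x - 125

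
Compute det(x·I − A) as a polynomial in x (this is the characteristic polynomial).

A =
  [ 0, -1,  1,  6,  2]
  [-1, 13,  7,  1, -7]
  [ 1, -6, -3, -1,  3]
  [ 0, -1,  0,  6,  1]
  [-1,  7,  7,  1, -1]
x^5 - 15*x^4 + 75*x^3 - 145*x^2 + 120*x - 36

Expanding det(x·I − A) (e.g. by cofactor expansion or by noting that A is similar to its Jordan form J, which has the same characteristic polynomial as A) gives
  χ_A(x) = x^5 - 15*x^4 + 75*x^3 - 145*x^2 + 120*x - 36
which factors as (x - 6)^2*(x - 1)^3. The eigenvalues (with algebraic multiplicities) are λ = 1 with multiplicity 3, λ = 6 with multiplicity 2.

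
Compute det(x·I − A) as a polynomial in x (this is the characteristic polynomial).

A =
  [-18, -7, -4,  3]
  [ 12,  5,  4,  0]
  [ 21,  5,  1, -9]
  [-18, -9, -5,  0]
x^4 + 12*x^3 + 54*x^2 + 108*x + 81

Expanding det(x·I − A) (e.g. by cofactor expansion or by noting that A is similar to its Jordan form J, which has the same characteristic polynomial as A) gives
  χ_A(x) = x^4 + 12*x^3 + 54*x^2 + 108*x + 81
which factors as (x + 3)^4. The eigenvalues (with algebraic multiplicities) are λ = -3 with multiplicity 4.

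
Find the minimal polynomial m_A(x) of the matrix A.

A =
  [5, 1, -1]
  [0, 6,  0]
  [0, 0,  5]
x^3 - 16*x^2 + 85*x - 150

The characteristic polynomial is χ_A(x) = (x - 6)*(x - 5)^2, so the eigenvalues are known. The minimal polynomial is
  m_A(x) = Π_λ (x − λ)^{k_λ}
where k_λ is the size of the *largest* Jordan block for λ (equivalently, the smallest k with (A − λI)^k v = 0 for every generalised eigenvector v of λ).

  λ = 5: largest Jordan block has size 2, contributing (x − 5)^2
  λ = 6: largest Jordan block has size 1, contributing (x − 6)

So m_A(x) = (x - 6)*(x - 5)^2 = x^3 - 16*x^2 + 85*x - 150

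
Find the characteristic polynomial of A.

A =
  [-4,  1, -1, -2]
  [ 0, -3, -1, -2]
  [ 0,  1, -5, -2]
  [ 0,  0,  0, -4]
x^4 + 16*x^3 + 96*x^2 + 256*x + 256

Expanding det(x·I − A) (e.g. by cofactor expansion or by noting that A is similar to its Jordan form J, which has the same characteristic polynomial as A) gives
  χ_A(x) = x^4 + 16*x^3 + 96*x^2 + 256*x + 256
which factors as (x + 4)^4. The eigenvalues (with algebraic multiplicities) are λ = -4 with multiplicity 4.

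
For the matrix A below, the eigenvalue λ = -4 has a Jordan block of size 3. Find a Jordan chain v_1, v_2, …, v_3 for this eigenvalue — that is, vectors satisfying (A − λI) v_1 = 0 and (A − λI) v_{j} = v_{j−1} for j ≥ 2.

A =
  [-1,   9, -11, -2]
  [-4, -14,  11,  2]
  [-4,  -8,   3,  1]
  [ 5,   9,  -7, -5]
A Jordan chain for λ = -4 of length 3:
v_1 = (3, -3, -2, 2)ᵀ
v_2 = (-11, 11, 7, -7)ᵀ
v_3 = (0, 0, 1, 0)ᵀ

Let N = A − (-4)·I. We want v_3 with N^3 v_3 = 0 but N^2 v_3 ≠ 0; then v_{j-1} := N · v_j for j = 3, …, 2.

Pick v_3 = (0, 0, 1, 0)ᵀ.
Then v_2 = N · v_3 = (-11, 11, 7, -7)ᵀ.
Then v_1 = N · v_2 = (3, -3, -2, 2)ᵀ.

Sanity check: (A − (-4)·I) v_1 = (0, 0, 0, 0)ᵀ = 0. ✓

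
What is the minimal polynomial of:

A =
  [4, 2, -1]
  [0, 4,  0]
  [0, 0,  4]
x^2 - 8*x + 16

The characteristic polynomial is χ_A(x) = (x - 4)^3, so the eigenvalues are known. The minimal polynomial is
  m_A(x) = Π_λ (x − λ)^{k_λ}
where k_λ is the size of the *largest* Jordan block for λ (equivalently, the smallest k with (A − λI)^k v = 0 for every generalised eigenvector v of λ).

  λ = 4: largest Jordan block has size 2, contributing (x − 4)^2

So m_A(x) = (x - 4)^2 = x^2 - 8*x + 16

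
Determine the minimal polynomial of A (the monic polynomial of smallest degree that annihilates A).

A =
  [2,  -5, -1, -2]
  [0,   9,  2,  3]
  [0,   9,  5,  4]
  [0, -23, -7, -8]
x^3 - 6*x^2 + 12*x - 8

The characteristic polynomial is χ_A(x) = (x - 2)^4, so the eigenvalues are known. The minimal polynomial is
  m_A(x) = Π_λ (x − λ)^{k_λ}
where k_λ is the size of the *largest* Jordan block for λ (equivalently, the smallest k with (A − λI)^k v = 0 for every generalised eigenvector v of λ).

  λ = 2: largest Jordan block has size 3, contributing (x − 2)^3

So m_A(x) = (x - 2)^3 = x^3 - 6*x^2 + 12*x - 8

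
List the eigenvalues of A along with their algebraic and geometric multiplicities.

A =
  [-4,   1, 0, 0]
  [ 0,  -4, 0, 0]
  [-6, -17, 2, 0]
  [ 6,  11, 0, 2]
λ = -4: alg = 2, geom = 1; λ = 2: alg = 2, geom = 2

Step 1 — factor the characteristic polynomial to read off the algebraic multiplicities:
  χ_A(x) = (x - 2)^2*(x + 4)^2

Step 2 — compute geometric multiplicities via the rank-nullity identity g(λ) = n − rank(A − λI):
  rank(A − (-4)·I) = 3, so dim ker(A − (-4)·I) = n − 3 = 1
  rank(A − (2)·I) = 2, so dim ker(A − (2)·I) = n − 2 = 2

Summary:
  λ = -4: algebraic multiplicity = 2, geometric multiplicity = 1
  λ = 2: algebraic multiplicity = 2, geometric multiplicity = 2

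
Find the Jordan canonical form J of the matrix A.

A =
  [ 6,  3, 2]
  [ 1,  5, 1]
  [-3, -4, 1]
J_3(4)

The characteristic polynomial is
  det(x·I − A) = x^3 - 12*x^2 + 48*x - 64 = (x - 4)^3

Eigenvalues and multiplicities (the geometric multiplicity of λ is n − rank(A − λI), which equals the number of Jordan blocks for λ):
  λ = 4: algebraic multiplicity = 3, geometric multiplicity = 1

Determining the block sizes for each eigenvalue:
  λ = 4: one block (gm = 1), so the single block has size am = 3 → block sizes [3]

Assembling the blocks gives a Jordan form
J =
  [4, 1, 0]
  [0, 4, 1]
  [0, 0, 4]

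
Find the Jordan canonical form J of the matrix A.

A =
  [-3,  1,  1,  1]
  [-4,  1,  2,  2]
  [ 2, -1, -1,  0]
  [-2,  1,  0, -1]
J_2(-1) ⊕ J_2(-1)

The characteristic polynomial is
  det(x·I − A) = x^4 + 4*x^3 + 6*x^2 + 4*x + 1 = (x + 1)^4

Eigenvalues and multiplicities (the geometric multiplicity of λ is n − rank(A − λI), which equals the number of Jordan blocks for λ):
  λ = -1: algebraic multiplicity = 4, geometric multiplicity = 2

Determining the block sizes for each eigenvalue:
  λ = -1: with am = 4 and gm = 2, the partition is not yet determined (e.g. several partitions of 4 into 2 parts exist). Let N = A − (-1)·I. Computing rank(N^1) = 2, rank(N^2) = 0; the number of blocks of size ≥ j is rank(N^{j−1}) − rank(N^j), giving [2, 2]. So we have 2 block(s) of size 2 → block sizes [2, 2]

Assembling the blocks gives a Jordan form
J =
  [-1,  1,  0,  0]
  [ 0, -1,  0,  0]
  [ 0,  0, -1,  1]
  [ 0,  0,  0, -1]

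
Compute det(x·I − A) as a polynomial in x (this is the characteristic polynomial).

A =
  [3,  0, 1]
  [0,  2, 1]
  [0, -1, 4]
x^3 - 9*x^2 + 27*x - 27

Expanding det(x·I − A) (e.g. by cofactor expansion or by noting that A is similar to its Jordan form J, which has the same characteristic polynomial as A) gives
  χ_A(x) = x^3 - 9*x^2 + 27*x - 27
which factors as (x - 3)^3. The eigenvalues (with algebraic multiplicities) are λ = 3 with multiplicity 3.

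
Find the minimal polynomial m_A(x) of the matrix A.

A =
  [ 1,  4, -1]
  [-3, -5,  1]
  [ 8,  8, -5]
x^3 + 9*x^2 + 27*x + 27

The characteristic polynomial is χ_A(x) = (x + 3)^3, so the eigenvalues are known. The minimal polynomial is
  m_A(x) = Π_λ (x − λ)^{k_λ}
where k_λ is the size of the *largest* Jordan block for λ (equivalently, the smallest k with (A − λI)^k v = 0 for every generalised eigenvector v of λ).

  λ = -3: largest Jordan block has size 3, contributing (x + 3)^3

So m_A(x) = (x + 3)^3 = x^3 + 9*x^2 + 27*x + 27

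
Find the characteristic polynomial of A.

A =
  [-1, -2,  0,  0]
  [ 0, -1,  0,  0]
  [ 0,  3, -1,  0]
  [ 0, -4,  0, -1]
x^4 + 4*x^3 + 6*x^2 + 4*x + 1

Expanding det(x·I − A) (e.g. by cofactor expansion or by noting that A is similar to its Jordan form J, which has the same characteristic polynomial as A) gives
  χ_A(x) = x^4 + 4*x^3 + 6*x^2 + 4*x + 1
which factors as (x + 1)^4. The eigenvalues (with algebraic multiplicities) are λ = -1 with multiplicity 4.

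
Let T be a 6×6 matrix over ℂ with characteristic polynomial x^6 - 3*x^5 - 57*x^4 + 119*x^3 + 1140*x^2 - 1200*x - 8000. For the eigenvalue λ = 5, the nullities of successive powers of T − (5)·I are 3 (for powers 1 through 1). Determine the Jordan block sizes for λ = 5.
Block sizes for λ = 5: [1, 1, 1]

From the dimensions of kernels of powers, the number of Jordan blocks of size at least j is d_j − d_{j−1} where d_j = dim ker(N^j) (with d_0 = 0). Computing the differences gives [3].
The number of blocks of size exactly k is (#blocks of size ≥ k) − (#blocks of size ≥ k + 1), so the partition is: 3 block(s) of size 1.
In nonincreasing order the block sizes are [1, 1, 1].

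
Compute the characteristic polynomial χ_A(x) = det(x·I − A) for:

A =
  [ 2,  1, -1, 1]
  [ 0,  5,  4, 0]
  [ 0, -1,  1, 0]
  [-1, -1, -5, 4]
x^4 - 12*x^3 + 54*x^2 - 108*x + 81

Expanding det(x·I − A) (e.g. by cofactor expansion or by noting that A is similar to its Jordan form J, which has the same characteristic polynomial as A) gives
  χ_A(x) = x^4 - 12*x^3 + 54*x^2 - 108*x + 81
which factors as (x - 3)^4. The eigenvalues (with algebraic multiplicities) are λ = 3 with multiplicity 4.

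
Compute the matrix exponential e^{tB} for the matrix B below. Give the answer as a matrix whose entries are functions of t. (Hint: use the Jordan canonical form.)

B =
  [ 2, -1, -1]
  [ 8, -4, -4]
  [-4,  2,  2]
e^{tB} =
  [2*t + 1, -t, -t]
  [8*t, 1 - 4*t, -4*t]
  [-4*t, 2*t, 2*t + 1]

Strategy: write B = P · J · P⁻¹ where J is a Jordan canonical form, so e^{tB} = P · e^{tJ} · P⁻¹, and e^{tJ} can be computed block-by-block.

B has Jordan form
J =
  [0, 1, 0]
  [0, 0, 0]
  [0, 0, 0]
(up to reordering of blocks).

Per-block formulas:
  For a 2×2 Jordan block J_2(0): exp(t · J_2(0)) = e^(0t)·(I + t·N), where N is the 2×2 nilpotent shift.
  For a 1×1 block at λ = 0: exp(t · [0]) = [e^(0t)].

After assembling e^{tJ} and conjugating by P, we get:

e^{tB} =
  [2*t + 1, -t, -t]
  [8*t, 1 - 4*t, -4*t]
  [-4*t, 2*t, 2*t + 1]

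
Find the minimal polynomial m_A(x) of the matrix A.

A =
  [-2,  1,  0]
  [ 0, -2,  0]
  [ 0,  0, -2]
x^2 + 4*x + 4

The characteristic polynomial is χ_A(x) = (x + 2)^3, so the eigenvalues are known. The minimal polynomial is
  m_A(x) = Π_λ (x − λ)^{k_λ}
where k_λ is the size of the *largest* Jordan block for λ (equivalently, the smallest k with (A − λI)^k v = 0 for every generalised eigenvector v of λ).

  λ = -2: largest Jordan block has size 2, contributing (x + 2)^2

So m_A(x) = (x + 2)^2 = x^2 + 4*x + 4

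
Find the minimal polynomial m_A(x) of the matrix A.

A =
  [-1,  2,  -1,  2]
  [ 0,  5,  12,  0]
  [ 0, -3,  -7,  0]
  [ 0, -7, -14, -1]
x^3 + 3*x^2 + 3*x + 1

The characteristic polynomial is χ_A(x) = (x + 1)^4, so the eigenvalues are known. The minimal polynomial is
  m_A(x) = Π_λ (x − λ)^{k_λ}
where k_λ is the size of the *largest* Jordan block for λ (equivalently, the smallest k with (A − λI)^k v = 0 for every generalised eigenvector v of λ).

  λ = -1: largest Jordan block has size 3, contributing (x + 1)^3

So m_A(x) = (x + 1)^3 = x^3 + 3*x^2 + 3*x + 1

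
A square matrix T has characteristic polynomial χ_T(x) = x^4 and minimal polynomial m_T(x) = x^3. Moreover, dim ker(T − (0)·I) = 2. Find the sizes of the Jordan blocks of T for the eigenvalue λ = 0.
Block sizes for λ = 0: [3, 1]

Step 1 — from the characteristic polynomial, algebraic multiplicity of λ = 0 is 4. From dim ker(T − (0)·I) = 2, there are exactly 2 Jordan blocks for λ = 0.
Step 2 — from the minimal polynomial, the factor (x − 0)^3 tells us the largest block for λ = 0 has size 3.
Step 3 — with total size 4, 2 blocks, and largest block 3, the block sizes (in nonincreasing order) are [3, 1].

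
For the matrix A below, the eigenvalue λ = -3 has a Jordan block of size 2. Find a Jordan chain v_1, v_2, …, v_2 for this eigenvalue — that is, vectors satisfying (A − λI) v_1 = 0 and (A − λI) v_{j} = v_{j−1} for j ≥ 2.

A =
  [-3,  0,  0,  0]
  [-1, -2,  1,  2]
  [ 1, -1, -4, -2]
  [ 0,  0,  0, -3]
A Jordan chain for λ = -3 of length 2:
v_1 = (0, -1, 1, 0)ᵀ
v_2 = (1, 0, 0, 0)ᵀ

Let N = A − (-3)·I. We want v_2 with N^2 v_2 = 0 but N^1 v_2 ≠ 0; then v_{j-1} := N · v_j for j = 2, …, 2.

Pick v_2 = (1, 0, 0, 0)ᵀ.
Then v_1 = N · v_2 = (0, -1, 1, 0)ᵀ.

Sanity check: (A − (-3)·I) v_1 = (0, 0, 0, 0)ᵀ = 0. ✓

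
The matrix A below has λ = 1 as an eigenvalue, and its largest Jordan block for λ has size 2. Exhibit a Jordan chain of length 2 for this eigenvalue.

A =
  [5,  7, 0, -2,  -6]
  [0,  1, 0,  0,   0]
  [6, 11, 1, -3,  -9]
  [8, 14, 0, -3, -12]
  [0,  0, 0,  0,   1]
A Jordan chain for λ = 1 of length 2:
v_1 = (4, 0, 6, 8, 0)ᵀ
v_2 = (1, 0, 0, 0, 0)ᵀ

Let N = A − (1)·I. We want v_2 with N^2 v_2 = 0 but N^1 v_2 ≠ 0; then v_{j-1} := N · v_j for j = 2, …, 2.

Pick v_2 = (1, 0, 0, 0, 0)ᵀ.
Then v_1 = N · v_2 = (4, 0, 6, 8, 0)ᵀ.

Sanity check: (A − (1)·I) v_1 = (0, 0, 0, 0, 0)ᵀ = 0. ✓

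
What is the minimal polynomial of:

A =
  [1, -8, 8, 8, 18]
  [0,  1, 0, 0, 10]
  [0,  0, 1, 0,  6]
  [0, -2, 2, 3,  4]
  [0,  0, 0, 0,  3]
x^2 - 4*x + 3

The characteristic polynomial is χ_A(x) = (x - 3)^2*(x - 1)^3, so the eigenvalues are known. The minimal polynomial is
  m_A(x) = Π_λ (x − λ)^{k_λ}
where k_λ is the size of the *largest* Jordan block for λ (equivalently, the smallest k with (A − λI)^k v = 0 for every generalised eigenvector v of λ).

  λ = 1: largest Jordan block has size 1, contributing (x − 1)
  λ = 3: largest Jordan block has size 1, contributing (x − 3)

So m_A(x) = (x - 3)*(x - 1) = x^2 - 4*x + 3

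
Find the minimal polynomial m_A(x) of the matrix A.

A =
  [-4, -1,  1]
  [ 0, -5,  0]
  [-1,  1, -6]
x^2 + 10*x + 25

The characteristic polynomial is χ_A(x) = (x + 5)^3, so the eigenvalues are known. The minimal polynomial is
  m_A(x) = Π_λ (x − λ)^{k_λ}
where k_λ is the size of the *largest* Jordan block for λ (equivalently, the smallest k with (A − λI)^k v = 0 for every generalised eigenvector v of λ).

  λ = -5: largest Jordan block has size 2, contributing (x + 5)^2

So m_A(x) = (x + 5)^2 = x^2 + 10*x + 25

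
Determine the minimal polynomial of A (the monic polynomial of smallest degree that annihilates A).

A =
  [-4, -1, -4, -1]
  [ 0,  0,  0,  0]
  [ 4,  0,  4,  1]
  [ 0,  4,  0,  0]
x^2

The characteristic polynomial is χ_A(x) = x^4, so the eigenvalues are known. The minimal polynomial is
  m_A(x) = Π_λ (x − λ)^{k_λ}
where k_λ is the size of the *largest* Jordan block for λ (equivalently, the smallest k with (A − λI)^k v = 0 for every generalised eigenvector v of λ).

  λ = 0: largest Jordan block has size 2, contributing (x − 0)^2

So m_A(x) = x^2 = x^2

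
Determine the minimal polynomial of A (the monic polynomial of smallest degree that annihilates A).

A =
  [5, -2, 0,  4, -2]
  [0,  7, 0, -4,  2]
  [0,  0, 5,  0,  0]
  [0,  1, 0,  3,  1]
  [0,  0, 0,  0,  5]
x^2 - 10*x + 25

The characteristic polynomial is χ_A(x) = (x - 5)^5, so the eigenvalues are known. The minimal polynomial is
  m_A(x) = Π_λ (x − λ)^{k_λ}
where k_λ is the size of the *largest* Jordan block for λ (equivalently, the smallest k with (A − λI)^k v = 0 for every generalised eigenvector v of λ).

  λ = 5: largest Jordan block has size 2, contributing (x − 5)^2

So m_A(x) = (x - 5)^2 = x^2 - 10*x + 25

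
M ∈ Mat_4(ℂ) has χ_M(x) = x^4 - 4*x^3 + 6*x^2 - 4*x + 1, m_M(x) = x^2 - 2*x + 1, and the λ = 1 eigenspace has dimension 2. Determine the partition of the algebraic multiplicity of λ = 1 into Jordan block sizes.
Block sizes for λ = 1: [2, 2]

Step 1 — from the characteristic polynomial, algebraic multiplicity of λ = 1 is 4. From dim ker(M − (1)·I) = 2, there are exactly 2 Jordan blocks for λ = 1.
Step 2 — from the minimal polynomial, the factor (x − 1)^2 tells us the largest block for λ = 1 has size 2.
Step 3 — with total size 4, 2 blocks, and largest block 2, the block sizes (in nonincreasing order) are [2, 2].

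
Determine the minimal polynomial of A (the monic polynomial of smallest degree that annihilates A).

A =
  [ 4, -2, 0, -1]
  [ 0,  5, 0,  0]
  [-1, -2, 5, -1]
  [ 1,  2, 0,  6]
x^2 - 10*x + 25

The characteristic polynomial is χ_A(x) = (x - 5)^4, so the eigenvalues are known. The minimal polynomial is
  m_A(x) = Π_λ (x − λ)^{k_λ}
where k_λ is the size of the *largest* Jordan block for λ (equivalently, the smallest k with (A − λI)^k v = 0 for every generalised eigenvector v of λ).

  λ = 5: largest Jordan block has size 2, contributing (x − 5)^2

So m_A(x) = (x - 5)^2 = x^2 - 10*x + 25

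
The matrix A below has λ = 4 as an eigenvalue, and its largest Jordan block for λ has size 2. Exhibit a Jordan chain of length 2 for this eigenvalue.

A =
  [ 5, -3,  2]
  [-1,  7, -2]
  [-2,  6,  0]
A Jordan chain for λ = 4 of length 2:
v_1 = (1, -1, -2)ᵀ
v_2 = (1, 0, 0)ᵀ

Let N = A − (4)·I. We want v_2 with N^2 v_2 = 0 but N^1 v_2 ≠ 0; then v_{j-1} := N · v_j for j = 2, …, 2.

Pick v_2 = (1, 0, 0)ᵀ.
Then v_1 = N · v_2 = (1, -1, -2)ᵀ.

Sanity check: (A − (4)·I) v_1 = (0, 0, 0)ᵀ = 0. ✓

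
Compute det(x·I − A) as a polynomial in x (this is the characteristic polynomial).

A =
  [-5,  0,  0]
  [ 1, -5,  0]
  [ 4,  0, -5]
x^3 + 15*x^2 + 75*x + 125

Expanding det(x·I − A) (e.g. by cofactor expansion or by noting that A is similar to its Jordan form J, which has the same characteristic polynomial as A) gives
  χ_A(x) = x^3 + 15*x^2 + 75*x + 125
which factors as (x + 5)^3. The eigenvalues (with algebraic multiplicities) are λ = -5 with multiplicity 3.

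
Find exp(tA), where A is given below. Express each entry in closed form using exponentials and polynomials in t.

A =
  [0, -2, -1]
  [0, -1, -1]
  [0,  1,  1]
e^{tA} =
  [1, t^2/2 - 2*t, t^2/2 - t]
  [0, 1 - t, -t]
  [0, t, t + 1]

Strategy: write A = P · J · P⁻¹ where J is a Jordan canonical form, so e^{tA} = P · e^{tJ} · P⁻¹, and e^{tJ} can be computed block-by-block.

A has Jordan form
J =
  [0, 1, 0]
  [0, 0, 1]
  [0, 0, 0]
(up to reordering of blocks).

Per-block formulas:
  For a 3×3 Jordan block J_3(0): exp(t · J_3(0)) = e^(0t)·(I + t·N + (t^2/2)·N^2), where N is the 3×3 nilpotent shift.

After assembling e^{tJ} and conjugating by P, we get:

e^{tA} =
  [1, t^2/2 - 2*t, t^2/2 - t]
  [0, 1 - t, -t]
  [0, t, t + 1]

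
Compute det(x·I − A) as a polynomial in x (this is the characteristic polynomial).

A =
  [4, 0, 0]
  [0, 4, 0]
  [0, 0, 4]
x^3 - 12*x^2 + 48*x - 64

Expanding det(x·I − A) (e.g. by cofactor expansion or by noting that A is similar to its Jordan form J, which has the same characteristic polynomial as A) gives
  χ_A(x) = x^3 - 12*x^2 + 48*x - 64
which factors as (x - 4)^3. The eigenvalues (with algebraic multiplicities) are λ = 4 with multiplicity 3.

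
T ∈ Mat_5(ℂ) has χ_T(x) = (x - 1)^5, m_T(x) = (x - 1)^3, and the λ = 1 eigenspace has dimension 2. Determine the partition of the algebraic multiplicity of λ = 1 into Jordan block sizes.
Block sizes for λ = 1: [3, 2]

Step 1 — from the characteristic polynomial, algebraic multiplicity of λ = 1 is 5. From dim ker(T − (1)·I) = 2, there are exactly 2 Jordan blocks for λ = 1.
Step 2 — from the minimal polynomial, the factor (x − 1)^3 tells us the largest block for λ = 1 has size 3.
Step 3 — with total size 5, 2 blocks, and largest block 3, the block sizes (in nonincreasing order) are [3, 2].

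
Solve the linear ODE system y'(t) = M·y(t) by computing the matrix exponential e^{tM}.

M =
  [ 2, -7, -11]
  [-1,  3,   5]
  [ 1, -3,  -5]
e^{tM} =
  [2*t + 1, -t^2 - 7*t, -t^2 - 11*t]
  [-t, t^2/2 + 3*t + 1, t^2/2 + 5*t]
  [t, -t^2/2 - 3*t, -t^2/2 - 5*t + 1]

Strategy: write M = P · J · P⁻¹ where J is a Jordan canonical form, so e^{tM} = P · e^{tJ} · P⁻¹, and e^{tJ} can be computed block-by-block.

M has Jordan form
J =
  [0, 1, 0]
  [0, 0, 1]
  [0, 0, 0]
(up to reordering of blocks).

Per-block formulas:
  For a 3×3 Jordan block J_3(0): exp(t · J_3(0)) = e^(0t)·(I + t·N + (t^2/2)·N^2), where N is the 3×3 nilpotent shift.

After assembling e^{tJ} and conjugating by P, we get:

e^{tM} =
  [2*t + 1, -t^2 - 7*t, -t^2 - 11*t]
  [-t, t^2/2 + 3*t + 1, t^2/2 + 5*t]
  [t, -t^2/2 - 3*t, -t^2/2 - 5*t + 1]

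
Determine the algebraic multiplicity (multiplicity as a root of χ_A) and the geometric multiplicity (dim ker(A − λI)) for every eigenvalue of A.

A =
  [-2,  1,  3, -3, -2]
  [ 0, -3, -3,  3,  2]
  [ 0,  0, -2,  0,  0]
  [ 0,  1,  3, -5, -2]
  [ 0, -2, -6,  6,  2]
λ = -2: alg = 5, geom = 4

Step 1 — factor the characteristic polynomial to read off the algebraic multiplicities:
  χ_A(x) = (x + 2)^5

Step 2 — compute geometric multiplicities via the rank-nullity identity g(λ) = n − rank(A − λI):
  rank(A − (-2)·I) = 1, so dim ker(A − (-2)·I) = n − 1 = 4

Summary:
  λ = -2: algebraic multiplicity = 5, geometric multiplicity = 4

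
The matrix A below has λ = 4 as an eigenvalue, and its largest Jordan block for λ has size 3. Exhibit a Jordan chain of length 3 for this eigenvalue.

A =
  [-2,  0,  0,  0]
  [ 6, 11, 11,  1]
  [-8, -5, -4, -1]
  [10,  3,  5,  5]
A Jordan chain for λ = 4 of length 3:
v_1 = (0, -3, 2, -1)ᵀ
v_2 = (0, 7, -5, 3)ᵀ
v_3 = (0, 1, 0, 0)ᵀ

Let N = A − (4)·I. We want v_3 with N^3 v_3 = 0 but N^2 v_3 ≠ 0; then v_{j-1} := N · v_j for j = 3, …, 2.

Pick v_3 = (0, 1, 0, 0)ᵀ.
Then v_2 = N · v_3 = (0, 7, -5, 3)ᵀ.
Then v_1 = N · v_2 = (0, -3, 2, -1)ᵀ.

Sanity check: (A − (4)·I) v_1 = (0, 0, 0, 0)ᵀ = 0. ✓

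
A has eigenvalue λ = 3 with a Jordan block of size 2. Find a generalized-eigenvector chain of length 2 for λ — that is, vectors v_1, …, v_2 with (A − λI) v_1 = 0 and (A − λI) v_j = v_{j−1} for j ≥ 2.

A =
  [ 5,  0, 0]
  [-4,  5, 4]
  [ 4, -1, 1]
A Jordan chain for λ = 3 of length 2:
v_1 = (0, 2, -1)ᵀ
v_2 = (0, 1, 0)ᵀ

Let N = A − (3)·I. We want v_2 with N^2 v_2 = 0 but N^1 v_2 ≠ 0; then v_{j-1} := N · v_j for j = 2, …, 2.

Pick v_2 = (0, 1, 0)ᵀ.
Then v_1 = N · v_2 = (0, 2, -1)ᵀ.

Sanity check: (A − (3)·I) v_1 = (0, 0, 0)ᵀ = 0. ✓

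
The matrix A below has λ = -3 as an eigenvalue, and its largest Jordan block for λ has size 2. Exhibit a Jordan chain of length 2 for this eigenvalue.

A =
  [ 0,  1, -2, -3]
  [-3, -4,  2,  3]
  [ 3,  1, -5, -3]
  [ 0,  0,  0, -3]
A Jordan chain for λ = -3 of length 2:
v_1 = (3, -3, 3, 0)ᵀ
v_2 = (1, 0, 0, 0)ᵀ

Let N = A − (-3)·I. We want v_2 with N^2 v_2 = 0 but N^1 v_2 ≠ 0; then v_{j-1} := N · v_j for j = 2, …, 2.

Pick v_2 = (1, 0, 0, 0)ᵀ.
Then v_1 = N · v_2 = (3, -3, 3, 0)ᵀ.

Sanity check: (A − (-3)·I) v_1 = (0, 0, 0, 0)ᵀ = 0. ✓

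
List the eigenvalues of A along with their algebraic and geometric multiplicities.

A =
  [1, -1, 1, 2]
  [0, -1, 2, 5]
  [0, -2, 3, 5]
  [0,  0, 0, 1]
λ = 1: alg = 4, geom = 2

Step 1 — factor the characteristic polynomial to read off the algebraic multiplicities:
  χ_A(x) = (x - 1)^4

Step 2 — compute geometric multiplicities via the rank-nullity identity g(λ) = n − rank(A − λI):
  rank(A − (1)·I) = 2, so dim ker(A − (1)·I) = n − 2 = 2

Summary:
  λ = 1: algebraic multiplicity = 4, geometric multiplicity = 2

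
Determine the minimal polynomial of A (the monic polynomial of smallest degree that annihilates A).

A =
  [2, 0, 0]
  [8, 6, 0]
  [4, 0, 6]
x^2 - 8*x + 12

The characteristic polynomial is χ_A(x) = (x - 6)^2*(x - 2), so the eigenvalues are known. The minimal polynomial is
  m_A(x) = Π_λ (x − λ)^{k_λ}
where k_λ is the size of the *largest* Jordan block for λ (equivalently, the smallest k with (A − λI)^k v = 0 for every generalised eigenvector v of λ).

  λ = 2: largest Jordan block has size 1, contributing (x − 2)
  λ = 6: largest Jordan block has size 1, contributing (x − 6)

So m_A(x) = (x - 6)*(x - 2) = x^2 - 8*x + 12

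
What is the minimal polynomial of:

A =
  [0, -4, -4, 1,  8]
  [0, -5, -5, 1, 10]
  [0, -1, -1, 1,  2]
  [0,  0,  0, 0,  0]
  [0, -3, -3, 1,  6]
x^2

The characteristic polynomial is χ_A(x) = x^5, so the eigenvalues are known. The minimal polynomial is
  m_A(x) = Π_λ (x − λ)^{k_λ}
where k_λ is the size of the *largest* Jordan block for λ (equivalently, the smallest k with (A − λI)^k v = 0 for every generalised eigenvector v of λ).

  λ = 0: largest Jordan block has size 2, contributing (x − 0)^2

So m_A(x) = x^2 = x^2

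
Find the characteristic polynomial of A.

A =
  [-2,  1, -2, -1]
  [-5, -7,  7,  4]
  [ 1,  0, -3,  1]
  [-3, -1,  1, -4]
x^4 + 16*x^3 + 96*x^2 + 256*x + 256

Expanding det(x·I − A) (e.g. by cofactor expansion or by noting that A is similar to its Jordan form J, which has the same characteristic polynomial as A) gives
  χ_A(x) = x^4 + 16*x^3 + 96*x^2 + 256*x + 256
which factors as (x + 4)^4. The eigenvalues (with algebraic multiplicities) are λ = -4 with multiplicity 4.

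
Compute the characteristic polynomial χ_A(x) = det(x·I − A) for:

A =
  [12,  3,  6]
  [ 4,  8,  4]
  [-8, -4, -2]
x^3 - 18*x^2 + 108*x - 216

Expanding det(x·I − A) (e.g. by cofactor expansion or by noting that A is similar to its Jordan form J, which has the same characteristic polynomial as A) gives
  χ_A(x) = x^3 - 18*x^2 + 108*x - 216
which factors as (x - 6)^3. The eigenvalues (with algebraic multiplicities) are λ = 6 with multiplicity 3.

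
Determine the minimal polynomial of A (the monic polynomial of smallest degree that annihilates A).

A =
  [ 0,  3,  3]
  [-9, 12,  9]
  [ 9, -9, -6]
x^2 - 3*x

The characteristic polynomial is χ_A(x) = x*(x - 3)^2, so the eigenvalues are known. The minimal polynomial is
  m_A(x) = Π_λ (x − λ)^{k_λ}
where k_λ is the size of the *largest* Jordan block for λ (equivalently, the smallest k with (A − λI)^k v = 0 for every generalised eigenvector v of λ).

  λ = 0: largest Jordan block has size 1, contributing (x − 0)
  λ = 3: largest Jordan block has size 1, contributing (x − 3)

So m_A(x) = x*(x - 3) = x^2 - 3*x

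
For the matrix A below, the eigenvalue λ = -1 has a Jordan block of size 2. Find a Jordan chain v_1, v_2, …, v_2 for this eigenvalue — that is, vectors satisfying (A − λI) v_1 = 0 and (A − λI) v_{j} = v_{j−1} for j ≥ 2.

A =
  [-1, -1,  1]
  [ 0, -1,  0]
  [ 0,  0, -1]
A Jordan chain for λ = -1 of length 2:
v_1 = (-1, 0, 0)ᵀ
v_2 = (0, 1, 0)ᵀ

Let N = A − (-1)·I. We want v_2 with N^2 v_2 = 0 but N^1 v_2 ≠ 0; then v_{j-1} := N · v_j for j = 2, …, 2.

Pick v_2 = (0, 1, 0)ᵀ.
Then v_1 = N · v_2 = (-1, 0, 0)ᵀ.

Sanity check: (A − (-1)·I) v_1 = (0, 0, 0)ᵀ = 0. ✓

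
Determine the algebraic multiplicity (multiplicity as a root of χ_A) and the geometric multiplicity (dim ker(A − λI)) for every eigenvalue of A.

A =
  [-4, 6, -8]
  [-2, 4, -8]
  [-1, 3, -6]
λ = -2: alg = 3, geom = 2

Step 1 — factor the characteristic polynomial to read off the algebraic multiplicities:
  χ_A(x) = (x + 2)^3

Step 2 — compute geometric multiplicities via the rank-nullity identity g(λ) = n − rank(A − λI):
  rank(A − (-2)·I) = 1, so dim ker(A − (-2)·I) = n − 1 = 2

Summary:
  λ = -2: algebraic multiplicity = 3, geometric multiplicity = 2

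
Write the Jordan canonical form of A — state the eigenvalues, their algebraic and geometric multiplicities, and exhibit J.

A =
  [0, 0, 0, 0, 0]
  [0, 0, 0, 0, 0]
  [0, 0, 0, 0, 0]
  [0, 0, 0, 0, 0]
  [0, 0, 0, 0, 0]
J_1(0) ⊕ J_1(0) ⊕ J_1(0) ⊕ J_1(0) ⊕ J_1(0)

The characteristic polynomial is
  det(x·I − A) = x^5

Eigenvalues and multiplicities (the geometric multiplicity of λ is n − rank(A − λI), which equals the number of Jordan blocks for λ):
  λ = 0: algebraic multiplicity = 5, geometric multiplicity = 5

Determining the block sizes for each eigenvalue:
  λ = 0: gm = am = 5, so every block has size 1 → block sizes [1, 1, 1, 1, 1]

Assembling the blocks gives a Jordan form
J =
  [0, 0, 0, 0, 0]
  [0, 0, 0, 0, 0]
  [0, 0, 0, 0, 0]
  [0, 0, 0, 0, 0]
  [0, 0, 0, 0, 0]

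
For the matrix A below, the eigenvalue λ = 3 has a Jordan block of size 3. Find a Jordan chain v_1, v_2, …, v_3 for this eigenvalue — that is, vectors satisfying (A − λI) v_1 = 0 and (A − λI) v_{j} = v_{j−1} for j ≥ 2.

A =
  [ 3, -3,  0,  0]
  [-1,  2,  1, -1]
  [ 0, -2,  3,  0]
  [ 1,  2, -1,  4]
A Jordan chain for λ = 3 of length 3:
v_1 = (3, 0, 2, -1)ᵀ
v_2 = (0, -1, 0, 1)ᵀ
v_3 = (1, 0, 0, 0)ᵀ

Let N = A − (3)·I. We want v_3 with N^3 v_3 = 0 but N^2 v_3 ≠ 0; then v_{j-1} := N · v_j for j = 3, …, 2.

Pick v_3 = (1, 0, 0, 0)ᵀ.
Then v_2 = N · v_3 = (0, -1, 0, 1)ᵀ.
Then v_1 = N · v_2 = (3, 0, 2, -1)ᵀ.

Sanity check: (A − (3)·I) v_1 = (0, 0, 0, 0)ᵀ = 0. ✓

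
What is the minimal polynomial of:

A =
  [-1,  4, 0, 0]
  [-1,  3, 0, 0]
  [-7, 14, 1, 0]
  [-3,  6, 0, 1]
x^2 - 2*x + 1

The characteristic polynomial is χ_A(x) = (x - 1)^4, so the eigenvalues are known. The minimal polynomial is
  m_A(x) = Π_λ (x − λ)^{k_λ}
where k_λ is the size of the *largest* Jordan block for λ (equivalently, the smallest k with (A − λI)^k v = 0 for every generalised eigenvector v of λ).

  λ = 1: largest Jordan block has size 2, contributing (x − 1)^2

So m_A(x) = (x - 1)^2 = x^2 - 2*x + 1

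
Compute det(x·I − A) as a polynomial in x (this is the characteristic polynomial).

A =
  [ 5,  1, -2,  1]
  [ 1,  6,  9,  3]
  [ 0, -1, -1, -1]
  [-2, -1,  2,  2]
x^4 - 12*x^3 + 54*x^2 - 108*x + 81

Expanding det(x·I − A) (e.g. by cofactor expansion or by noting that A is similar to its Jordan form J, which has the same characteristic polynomial as A) gives
  χ_A(x) = x^4 - 12*x^3 + 54*x^2 - 108*x + 81
which factors as (x - 3)^4. The eigenvalues (with algebraic multiplicities) are λ = 3 with multiplicity 4.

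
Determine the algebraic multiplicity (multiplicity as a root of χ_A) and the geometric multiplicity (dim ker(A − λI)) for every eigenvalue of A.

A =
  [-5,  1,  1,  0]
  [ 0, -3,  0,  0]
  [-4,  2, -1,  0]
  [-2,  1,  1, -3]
λ = -3: alg = 4, geom = 3

Step 1 — factor the characteristic polynomial to read off the algebraic multiplicities:
  χ_A(x) = (x + 3)^4

Step 2 — compute geometric multiplicities via the rank-nullity identity g(λ) = n − rank(A − λI):
  rank(A − (-3)·I) = 1, so dim ker(A − (-3)·I) = n − 1 = 3

Summary:
  λ = -3: algebraic multiplicity = 4, geometric multiplicity = 3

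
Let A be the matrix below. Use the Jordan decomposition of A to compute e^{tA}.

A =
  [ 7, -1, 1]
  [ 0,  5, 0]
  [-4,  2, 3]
e^{tA} =
  [2*t*exp(5*t) + exp(5*t), -t*exp(5*t), t*exp(5*t)]
  [0, exp(5*t), 0]
  [-4*t*exp(5*t), 2*t*exp(5*t), -2*t*exp(5*t) + exp(5*t)]

Strategy: write A = P · J · P⁻¹ where J is a Jordan canonical form, so e^{tA} = P · e^{tJ} · P⁻¹, and e^{tJ} can be computed block-by-block.

A has Jordan form
J =
  [5, 1, 0]
  [0, 5, 0]
  [0, 0, 5]
(up to reordering of blocks).

Per-block formulas:
  For a 1×1 block at λ = 5: exp(t · [5]) = [e^(5t)].
  For a 2×2 Jordan block J_2(5): exp(t · J_2(5)) = e^(5t)·(I + t·N), where N is the 2×2 nilpotent shift.

After assembling e^{tJ} and conjugating by P, we get:

e^{tA} =
  [2*t*exp(5*t) + exp(5*t), -t*exp(5*t), t*exp(5*t)]
  [0, exp(5*t), 0]
  [-4*t*exp(5*t), 2*t*exp(5*t), -2*t*exp(5*t) + exp(5*t)]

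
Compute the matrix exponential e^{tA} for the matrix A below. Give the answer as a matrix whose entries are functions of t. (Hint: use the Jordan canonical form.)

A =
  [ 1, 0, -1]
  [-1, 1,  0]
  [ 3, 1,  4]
e^{tA} =
  [-t^2*exp(2*t) - t*exp(2*t) + exp(2*t), -t^2*exp(2*t)/2, -t^2*exp(2*t)/2 - t*exp(2*t)]
  [t^2*exp(2*t) - t*exp(2*t), t^2*exp(2*t)/2 - t*exp(2*t) + exp(2*t), t^2*exp(2*t)/2]
  [t^2*exp(2*t) + 3*t*exp(2*t), t^2*exp(2*t)/2 + t*exp(2*t), t^2*exp(2*t)/2 + 2*t*exp(2*t) + exp(2*t)]

Strategy: write A = P · J · P⁻¹ where J is a Jordan canonical form, so e^{tA} = P · e^{tJ} · P⁻¹, and e^{tJ} can be computed block-by-block.

A has Jordan form
J =
  [2, 1, 0]
  [0, 2, 1]
  [0, 0, 2]
(up to reordering of blocks).

Per-block formulas:
  For a 3×3 Jordan block J_3(2): exp(t · J_3(2)) = e^(2t)·(I + t·N + (t^2/2)·N^2), where N is the 3×3 nilpotent shift.

After assembling e^{tJ} and conjugating by P, we get:

e^{tA} =
  [-t^2*exp(2*t) - t*exp(2*t) + exp(2*t), -t^2*exp(2*t)/2, -t^2*exp(2*t)/2 - t*exp(2*t)]
  [t^2*exp(2*t) - t*exp(2*t), t^2*exp(2*t)/2 - t*exp(2*t) + exp(2*t), t^2*exp(2*t)/2]
  [t^2*exp(2*t) + 3*t*exp(2*t), t^2*exp(2*t)/2 + t*exp(2*t), t^2*exp(2*t)/2 + 2*t*exp(2*t) + exp(2*t)]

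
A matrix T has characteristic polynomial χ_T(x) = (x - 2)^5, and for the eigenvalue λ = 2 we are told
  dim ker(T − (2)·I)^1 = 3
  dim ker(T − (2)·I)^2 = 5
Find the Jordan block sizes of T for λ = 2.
Block sizes for λ = 2: [2, 2, 1]

From the dimensions of kernels of powers, the number of Jordan blocks of size at least j is d_j − d_{j−1} where d_j = dim ker(N^j) (with d_0 = 0). Computing the differences gives [3, 2].
The number of blocks of size exactly k is (#blocks of size ≥ k) − (#blocks of size ≥ k + 1), so the partition is: 1 block(s) of size 1, 2 block(s) of size 2.
In nonincreasing order the block sizes are [2, 2, 1].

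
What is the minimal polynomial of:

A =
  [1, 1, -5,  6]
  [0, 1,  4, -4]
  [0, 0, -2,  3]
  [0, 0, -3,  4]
x^3 - 3*x^2 + 3*x - 1

The characteristic polynomial is χ_A(x) = (x - 1)^4, so the eigenvalues are known. The minimal polynomial is
  m_A(x) = Π_λ (x − λ)^{k_λ}
where k_λ is the size of the *largest* Jordan block for λ (equivalently, the smallest k with (A − λI)^k v = 0 for every generalised eigenvector v of λ).

  λ = 1: largest Jordan block has size 3, contributing (x − 1)^3

So m_A(x) = (x - 1)^3 = x^3 - 3*x^2 + 3*x - 1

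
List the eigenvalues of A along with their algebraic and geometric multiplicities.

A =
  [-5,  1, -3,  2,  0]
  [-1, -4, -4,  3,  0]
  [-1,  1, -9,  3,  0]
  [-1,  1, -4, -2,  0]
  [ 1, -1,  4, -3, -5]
λ = -5: alg = 5, geom = 3

Step 1 — factor the characteristic polynomial to read off the algebraic multiplicities:
  χ_A(x) = (x + 5)^5

Step 2 — compute geometric multiplicities via the rank-nullity identity g(λ) = n − rank(A − λI):
  rank(A − (-5)·I) = 2, so dim ker(A − (-5)·I) = n − 2 = 3

Summary:
  λ = -5: algebraic multiplicity = 5, geometric multiplicity = 3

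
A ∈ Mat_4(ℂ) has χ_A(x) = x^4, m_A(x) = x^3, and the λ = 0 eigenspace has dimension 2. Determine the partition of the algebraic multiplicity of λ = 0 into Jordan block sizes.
Block sizes for λ = 0: [3, 1]

Step 1 — from the characteristic polynomial, algebraic multiplicity of λ = 0 is 4. From dim ker(A − (0)·I) = 2, there are exactly 2 Jordan blocks for λ = 0.
Step 2 — from the minimal polynomial, the factor (x − 0)^3 tells us the largest block for λ = 0 has size 3.
Step 3 — with total size 4, 2 blocks, and largest block 3, the block sizes (in nonincreasing order) are [3, 1].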